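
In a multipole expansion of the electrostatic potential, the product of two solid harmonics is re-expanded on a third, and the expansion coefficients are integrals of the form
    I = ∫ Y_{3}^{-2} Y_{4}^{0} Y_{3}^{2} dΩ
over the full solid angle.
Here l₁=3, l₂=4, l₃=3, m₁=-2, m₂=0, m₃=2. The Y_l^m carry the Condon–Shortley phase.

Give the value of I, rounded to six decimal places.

-0.179515

Checks pass: Σm=0; 10 even; l₃=3∈[1,7].
(2·3+1)(2·4+1)(2·3+1) = 441
Δ: 4! 2! 4! / 11! → 1/34650
sum: t=1:−1/72 t=2:+1/16 t=3:−1/72 = 5/144
3j²(3 4 3; 0 0 0) = Δ·Π!·Σ² = 2/77  (sign -1)
sum: t=3:−1/72 t=4:+1/576 = -7/576
3j²(3 4 3; -2 0 2) = Δ·Π!·Σ² = 7/198  (sign +1)
combine: 4πI² = 441·2/77·7/198 = 49/121
take √, sign -1: I = -0.17951487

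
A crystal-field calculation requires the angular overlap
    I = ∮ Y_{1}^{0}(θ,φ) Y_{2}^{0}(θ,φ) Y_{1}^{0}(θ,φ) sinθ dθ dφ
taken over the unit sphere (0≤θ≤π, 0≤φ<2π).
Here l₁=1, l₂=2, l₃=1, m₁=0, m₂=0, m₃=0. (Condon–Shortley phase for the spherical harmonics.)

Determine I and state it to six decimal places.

0.252313

Rules hold: Σm=0, L=4 even, 1≤1≤3.
N = 3·5·3 = 45
Δ = 2!·0!·2!/5! = 1/30
Racah Σ t=1..1: t=1:−1/1 = -1/1
⇒ 3j(1 2 1; 0 0 0)² = 2/15, sgn +1
(m-triple is (0,0,0) — same symbol as above.)
4πI² = N·(3j₀)²·(3jₘ)² = 4/5
I = +1·√(0.8/4π) = 0.25231325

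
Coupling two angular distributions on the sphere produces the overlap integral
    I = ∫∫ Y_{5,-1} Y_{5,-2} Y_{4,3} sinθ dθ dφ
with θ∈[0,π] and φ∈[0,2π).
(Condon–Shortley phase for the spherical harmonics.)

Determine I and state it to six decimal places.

Checks pass: Σm=0; 14 even; l₃=4∈[0,10].
(2·5+1)(2·5+1)(2·4+1) = 1089
Δ: 6! 4! 4! / 15! → 1/3153150
sum: t=1:−1/69120 t=2:+1/1728 t=3:−1/576 t=4:+1/1728 t=5:−1/69120 = -7/11520
3j²(5 5 4; 0 0 0) = Δ·Π!·Σ² = 2/143  (sign -1)
sum: t=2:+1/6912 t=3:−1/5184 = -1/20736
3j²(5 5 4; -1 -2 3) = Δ·Π!·Σ² = 5/2574  (sign +1)
combine: 4πI² = 1089·2/143·5/2574 = 5/169
take √, sign -1: I = -0.04852178

-0.048522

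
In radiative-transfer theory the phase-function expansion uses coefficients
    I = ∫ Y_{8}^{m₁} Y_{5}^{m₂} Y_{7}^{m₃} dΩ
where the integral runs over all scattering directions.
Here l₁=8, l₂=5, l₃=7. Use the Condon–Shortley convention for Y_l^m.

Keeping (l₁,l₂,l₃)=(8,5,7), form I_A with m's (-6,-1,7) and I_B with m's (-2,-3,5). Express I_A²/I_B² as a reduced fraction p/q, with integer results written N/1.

9295/6174

l's match ⇒ only the (l;m) 3-j factors differ between A and B.
A: triangle coeff Δ(8,5,7) = 1/814773960; Σ_t [4,4]: t=4:+1/4180377600 = 1/4180377600; (3j)²=143/7752 [(8 5 7; -6 -1 7)], sign=+1
B: triangle coeff Δ(8,5,7) = 1/814773960; Σ_t [0,2]: t=0:+1/10450944000 t=1:−1/261273600 t=2:+1/92897280 = 7/995328000; (3j)²=1029/83980 [(8 5 7; -2 -3 5)], sign=+1
I_A²/I_B² = (143/7752)/(1029/83980) = 9295/6174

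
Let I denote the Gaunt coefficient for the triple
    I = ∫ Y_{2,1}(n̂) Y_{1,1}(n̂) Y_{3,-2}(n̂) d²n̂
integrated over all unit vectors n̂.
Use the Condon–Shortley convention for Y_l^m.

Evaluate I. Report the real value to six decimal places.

Rules hold: Σm=0, L=6 even, 1≤3≤3.
N = 5·3·7 = 105
Δ = 0!·4!·2!/7! = 1/105
Racah Σ t=0..0: t=0:+1/4 = 1/4
⇒ 3j(2 1 3; 0 0 0)² = 3/35, sgn -1
Racah Σ t=0..0: t=0:+1/12 = 1/12
⇒ 3j(2 1 3; 1 1 -2)² = 2/21, sgn -1
4πI² = N·(3j₀)²·(3jₘ)² = 6/7
I = +1·√(0.857143/4π) = 0.26116903

0.261169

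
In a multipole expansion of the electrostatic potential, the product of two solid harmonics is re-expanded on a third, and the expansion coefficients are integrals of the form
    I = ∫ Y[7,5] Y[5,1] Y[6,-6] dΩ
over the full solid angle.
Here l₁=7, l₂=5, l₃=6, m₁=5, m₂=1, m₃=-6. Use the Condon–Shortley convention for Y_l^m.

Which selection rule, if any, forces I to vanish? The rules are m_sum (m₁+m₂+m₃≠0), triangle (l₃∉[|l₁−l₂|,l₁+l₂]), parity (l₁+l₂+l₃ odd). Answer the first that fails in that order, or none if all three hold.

azimuthal sum: 5 + 1 − 6 = 0  ✓
2 ≤ 6 ≤ 12 (triangle on l)  ✓
L = 7 + 5 + 6 = 18 (even)  ✓

none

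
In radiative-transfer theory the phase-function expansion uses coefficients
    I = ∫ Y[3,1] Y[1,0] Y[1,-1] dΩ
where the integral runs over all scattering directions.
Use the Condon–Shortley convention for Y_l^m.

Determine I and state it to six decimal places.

l₃=1 ∉ [2,4] — triangle fails ⇒ I = 0

0.000000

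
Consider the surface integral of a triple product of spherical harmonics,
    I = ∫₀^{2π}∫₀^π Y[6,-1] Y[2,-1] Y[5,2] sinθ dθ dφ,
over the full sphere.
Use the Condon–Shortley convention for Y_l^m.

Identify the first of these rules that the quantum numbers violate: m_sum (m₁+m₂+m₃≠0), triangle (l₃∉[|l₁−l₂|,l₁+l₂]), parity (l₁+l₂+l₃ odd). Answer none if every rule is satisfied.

m₁+m₂+m₃ = -1 − 1 + 2 = 0  ✓
triangle: |6−2|=4 ≤ l₃=5 ≤ 6+2=8  ✓
parity: l₁+l₂+l₃ = 13 is odd  ✗

parity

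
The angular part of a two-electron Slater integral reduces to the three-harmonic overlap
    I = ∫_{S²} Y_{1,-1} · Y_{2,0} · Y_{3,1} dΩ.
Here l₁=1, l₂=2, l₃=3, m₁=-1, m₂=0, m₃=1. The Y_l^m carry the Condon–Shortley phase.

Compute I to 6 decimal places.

-0.202301

Checks pass: Σm=0; 6 even; l₃=3∈[1,3].
(2·1+1)(2·2+1)(2·3+1) = 105
Δ: 0! 2! 4! / 7! → 1/105
sum: t=0:+1/4 = 1/4
3j²(1 2 3; 0 0 0) = Δ·Π!·Σ² = 3/35  (sign -1)
sum: t=0:+1/8 = 1/8
3j²(1 2 3; -1 0 1) = Δ·Π!·Σ² = 2/35  (sign +1)
combine: 4πI² = 105·3/35·2/35 = 18/35
take √, sign -1: I = -0.20230066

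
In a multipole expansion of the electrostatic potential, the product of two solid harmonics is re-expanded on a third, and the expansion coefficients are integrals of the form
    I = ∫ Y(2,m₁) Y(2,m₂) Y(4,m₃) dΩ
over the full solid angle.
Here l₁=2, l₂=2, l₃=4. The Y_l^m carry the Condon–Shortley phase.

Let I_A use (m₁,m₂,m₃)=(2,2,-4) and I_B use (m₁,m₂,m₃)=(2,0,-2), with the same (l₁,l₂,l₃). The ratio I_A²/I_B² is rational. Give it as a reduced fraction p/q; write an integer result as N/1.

14/3

Shared (l₁,l₂,l₃)=(2,2,4): N and (l;000)² cancel in I_A²/I_B².
A: Δ = 0!·4!·4!/9! = 1/630; Racah Σ t=0..0: t=0:+1/576 = 1/576; ⇒ 3j(2 2 4; 2 2 -4)² = 1/9, sgn +1
B: Δ = 0!·4!·4!/9! = 1/630; Racah Σ t=0..0: t=0:+1/96 = 1/96; ⇒ 3j(2 2 4; 2 0 -2)² = 1/42, sgn +1
I_A²/I_B² = (1/9)/(1/42) = 14/3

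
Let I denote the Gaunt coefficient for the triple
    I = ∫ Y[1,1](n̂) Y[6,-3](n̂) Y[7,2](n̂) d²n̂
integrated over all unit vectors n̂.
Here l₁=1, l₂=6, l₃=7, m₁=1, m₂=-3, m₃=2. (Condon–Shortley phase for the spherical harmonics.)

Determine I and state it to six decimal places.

0.110647

Checks pass: Σm=0; 14 even; l₃=7∈[5,7].
(2·1+1)(2·6+1)(2·7+1) = 585
Δ: 0! 2! 12! / 15! → 1/1365
sum: t=0:+1/518400 = 1/518400
3j²(1 6 7; 0 0 0) = Δ·Π!·Σ² = 7/195  (sign -1)
sum: t=0:+1/4354560 = 1/4354560
3j²(1 6 7; 1 -3 2) = Δ·Π!·Σ² = 2/273  (sign -1)
combine: 4πI² = 585·7/195·2/273 = 2/13
take √, sign +1: I = 0.11064668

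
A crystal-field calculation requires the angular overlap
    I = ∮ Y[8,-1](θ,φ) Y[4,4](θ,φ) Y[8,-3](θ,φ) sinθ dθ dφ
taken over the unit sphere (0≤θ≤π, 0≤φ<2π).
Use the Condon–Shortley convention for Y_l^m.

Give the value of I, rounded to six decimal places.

m-sum 0 ✓  L=20 even ✓  4≤8≤12 ✓
Π(2lᵢ+1) = 17×9×17 = 2601
triangle coeff Δ(8,4,8) = 1/185175900
Σ_t [0,4]: t=0:+1/557383680 t=1:−1/21772800 t=2:+1/8294400 t=3:−1/21772800 t=4:+1/557383680 = 1/30965760
(3j)²=36/4199 [(8 4 8; 0 0 0)], sign=+1
Σ_t [4,4]: t=4:+1/348364800 = 1/348364800
(3j)²=66/4199 [(8 4 8; -1 4 -3)], sign=-1
⇒ 4πI² = 21384/61009
I = (-1)√(21384/61009/(4π)) = -0.16701004

-0.167010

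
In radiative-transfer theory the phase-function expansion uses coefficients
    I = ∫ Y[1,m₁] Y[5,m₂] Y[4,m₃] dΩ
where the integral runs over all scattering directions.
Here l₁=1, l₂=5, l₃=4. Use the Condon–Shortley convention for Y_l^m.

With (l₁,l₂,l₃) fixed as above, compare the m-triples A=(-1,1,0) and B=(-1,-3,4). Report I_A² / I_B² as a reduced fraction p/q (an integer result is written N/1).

Shared (l₁,l₂,l₃)=(1,5,4): N and (l;000)² cancel in I_A²/I_B².
A: Δ = 2!·0!·8!/11! = 1/495; Racah Σ t=2..2: t=2:+1/1152 = 1/1152; ⇒ 3j(1 5 4; -1 1 0)² = 1/33, sgn +1
B: Δ = 2!·0!·8!/11! = 1/495; Racah Σ t=2..2: t=2:+1/80640 = 1/80640; ⇒ 3j(1 5 4; -1 -3 4)² = 1/495, sgn +1
I_A²/I_B² = (1/33)/(1/495) = 15/1

15/1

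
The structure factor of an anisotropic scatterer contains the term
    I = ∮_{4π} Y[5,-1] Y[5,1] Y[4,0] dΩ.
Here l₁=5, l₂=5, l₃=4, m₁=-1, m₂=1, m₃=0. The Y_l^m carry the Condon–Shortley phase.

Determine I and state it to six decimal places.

-0.086798

Checks pass: Σm=0; 14 even; l₃=4∈[0,10].
(2·5+1)(2·5+1)(2·4+1) = 1089
Δ: 6! 4! 4! / 15! → 1/3153150
sum: t=1:−1/69120 t=2:+1/1728 t=3:−1/576 t=4:+1/1728 t=5:−1/69120 = -7/11520
3j²(5 5 4; 0 0 0) = Δ·Π!·Σ² = 2/143  (sign -1)
sum: t=2:+1/27648 t=3:−1/1296 t=4:+1/768 t=5:−1/4320 t=6:+1/414720 = 7/20736
3j²(5 5 4; -1 1 0) = Δ·Π!·Σ² = 8/1287  (sign +1)
combine: 4πI² = 1089·2/143·8/1287 = 16/169
take √, sign -1: I = -0.08679840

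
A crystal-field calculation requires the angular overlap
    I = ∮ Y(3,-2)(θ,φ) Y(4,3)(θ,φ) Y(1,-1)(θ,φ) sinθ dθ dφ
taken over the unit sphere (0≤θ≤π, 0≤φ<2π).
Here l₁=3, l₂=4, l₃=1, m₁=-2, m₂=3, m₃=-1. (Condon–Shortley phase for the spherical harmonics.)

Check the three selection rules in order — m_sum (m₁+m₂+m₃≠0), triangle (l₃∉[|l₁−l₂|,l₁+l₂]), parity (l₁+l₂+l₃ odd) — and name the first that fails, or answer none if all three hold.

Σmᵢ = 0  ✓
l₃∈[|l₁−l₂|,l₁+l₂]=[1,7], have l₃=1  ✓
Σlᵢ = 8 ⇒ even  ✓

none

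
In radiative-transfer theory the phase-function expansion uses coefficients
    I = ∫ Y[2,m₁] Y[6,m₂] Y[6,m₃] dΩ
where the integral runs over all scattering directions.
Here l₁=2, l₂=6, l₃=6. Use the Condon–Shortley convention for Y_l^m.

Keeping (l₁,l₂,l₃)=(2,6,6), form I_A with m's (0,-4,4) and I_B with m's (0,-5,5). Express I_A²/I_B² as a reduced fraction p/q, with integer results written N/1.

4/121

Shared (l₁,l₂,l₃)=(2,6,6): N and (l;000)² cancel in I_A²/I_B².
A: Δ = 2!·2!·10!/15! = 1/90090; Racah Σ t=0..2: t=0:+1/322560 t=1:−1/362880 t=2:+1/14515200 = 1/2419200; ⇒ 3j(2 6 6; 0 -4 4)² = 2/5005, sgn +1
B: Δ = 2!·2!·10!/15! = 1/90090; Racah Σ t=0..1: t=0:+1/1451520 t=1:−1/3628800 = 1/2419200; ⇒ 3j(2 6 6; 0 -5 5)² = 11/910, sgn -1
I_A²/I_B² = (2/5005)/(11/910) = 4/121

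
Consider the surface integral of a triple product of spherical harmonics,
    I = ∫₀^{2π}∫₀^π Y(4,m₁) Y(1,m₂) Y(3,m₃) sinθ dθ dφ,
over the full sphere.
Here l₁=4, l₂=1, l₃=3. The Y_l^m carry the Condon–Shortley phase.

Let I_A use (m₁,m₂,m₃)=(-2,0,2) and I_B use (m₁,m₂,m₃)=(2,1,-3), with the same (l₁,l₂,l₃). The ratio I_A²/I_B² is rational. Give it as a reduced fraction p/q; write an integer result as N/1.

Shared (l₁,l₂,l₃)=(4,1,3): N and (l;000)² cancel in I_A²/I_B².
A: Δ = 2!·6!·0!/9! = 1/252; Racah Σ t=1..1: t=1:−1/120 = -1/120; ⇒ 3j(4 1 3; -2 0 2)² = 1/21, sgn +1
B: Δ = 2!·6!·0!/9! = 1/252; Racah Σ t=2..2: t=2:+1/1440 = 1/1440; ⇒ 3j(4 1 3; 2 1 -3)² = 1/252, sgn +1
I_A²/I_B² = (1/21)/(1/252) = 12/1

12/1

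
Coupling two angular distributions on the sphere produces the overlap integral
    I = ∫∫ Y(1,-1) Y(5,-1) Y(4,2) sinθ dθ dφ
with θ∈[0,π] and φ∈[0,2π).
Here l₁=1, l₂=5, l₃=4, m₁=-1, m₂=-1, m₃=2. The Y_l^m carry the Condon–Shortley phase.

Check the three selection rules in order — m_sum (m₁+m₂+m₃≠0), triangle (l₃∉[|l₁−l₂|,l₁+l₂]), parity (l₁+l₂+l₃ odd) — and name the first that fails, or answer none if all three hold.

azimuthal sum: -1 − 1 + 2 = 0  ✓
4 ≤ 4 ≤ 6 (triangle on l)  ✓
L = 1 + 5 + 4 = 10 (even)  ✓

none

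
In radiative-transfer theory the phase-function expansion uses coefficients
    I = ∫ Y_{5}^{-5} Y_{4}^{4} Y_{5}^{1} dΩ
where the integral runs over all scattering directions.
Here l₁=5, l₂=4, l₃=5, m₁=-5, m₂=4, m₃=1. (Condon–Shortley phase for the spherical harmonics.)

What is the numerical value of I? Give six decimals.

Checks pass: Σm=0; 14 even; l₃=5∈[1,9].
(2·5+1)(2·4+1)(2·5+1) = 1089
Δ: 4! 6! 4! / 15! → 1/3153150
sum: t=0:+1/69120 t=1:−1/1728 t=2:+1/576 t=3:−1/1728 t=4:+1/69120 = 7/11520
3j²(5 4 5; 0 0 0) = Δ·Π!·Σ² = 2/143  (sign -1)
sum: t=4:+1/414720 = 1/414720
3j²(5 4 5; -5 4 1) = Δ·Π!·Σ² = 2/429  (sign +1)
combine: 4πI² = 1089·2/143·2/429 = 12/169
take √, sign -1: I = -0.07516962

-0.075170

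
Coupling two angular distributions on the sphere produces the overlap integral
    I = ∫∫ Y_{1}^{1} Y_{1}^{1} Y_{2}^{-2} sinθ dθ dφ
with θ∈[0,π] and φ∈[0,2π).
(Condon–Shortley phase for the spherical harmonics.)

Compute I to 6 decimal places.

0.309019

m-sum 0 ✓  L=4 even ✓  0≤2≤2 ✓
Π(2lᵢ+1) = 3×3×5 = 45
triangle coeff Δ(1,1,2) = 1/30
Σ_t [0,0]: t=0:+1/1 = 1/1
(3j)²=2/15 [(1 1 2; 0 0 0)], sign=+1
Σ_t [0,0]: t=0:+1/4 = 1/4
(3j)²=1/5 [(1 1 2; 1 1 -2)], sign=+1
⇒ 4πI² = 6/5
I = (+1)√(6/5/(4π)) = 0.30901936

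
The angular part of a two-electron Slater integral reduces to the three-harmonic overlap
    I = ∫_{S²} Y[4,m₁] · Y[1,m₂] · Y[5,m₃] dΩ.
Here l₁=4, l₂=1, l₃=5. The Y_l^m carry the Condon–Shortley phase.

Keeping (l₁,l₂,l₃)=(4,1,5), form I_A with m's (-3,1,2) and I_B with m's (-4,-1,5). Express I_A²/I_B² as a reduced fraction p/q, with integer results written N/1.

l's match ⇒ only the (l;m) 3-j factors differ between A and B.
A: triangle coeff Δ(4,1,5) = 1/495; Σ_t [0,0]: t=0:+1/10080 = 1/10080; (3j)²=1/165 [(4 1 5; -3 1 2)], sign=-1
B: triangle coeff Δ(4,1,5) = 1/495; Σ_t [0,0]: t=0:+1/80640 = 1/80640; (3j)²=1/11 [(4 1 5; -4 -1 5)], sign=+1
I_A²/I_B² = (1/165)/(1/11) = 1/15

1/15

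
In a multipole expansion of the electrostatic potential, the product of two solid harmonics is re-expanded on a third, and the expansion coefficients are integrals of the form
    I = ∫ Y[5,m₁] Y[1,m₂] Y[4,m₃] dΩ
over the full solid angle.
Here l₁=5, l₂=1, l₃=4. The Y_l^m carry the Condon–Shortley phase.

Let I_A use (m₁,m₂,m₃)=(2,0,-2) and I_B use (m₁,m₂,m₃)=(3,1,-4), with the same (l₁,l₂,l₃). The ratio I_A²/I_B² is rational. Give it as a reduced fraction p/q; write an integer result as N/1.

21/1

Same 5,1,4: normalisation and zero-m 3j drop out of the ratio.
A: Δ: 2! 8! 0! / 11! → 1/495; sum: t=1:−1/1440 = -1/1440; 3j²(5 1 4; 2 0 -2) = Δ·Π!·Σ² = 7/165  (sign -1)
B: Δ: 2! 8! 0! / 11! → 1/495; sum: t=2:+1/80640 = 1/80640; 3j²(5 1 4; 3 1 -4) = Δ·Π!·Σ² = 1/495  (sign +1)
I_A²/I_B² = (7/165)/(1/495) = 21/1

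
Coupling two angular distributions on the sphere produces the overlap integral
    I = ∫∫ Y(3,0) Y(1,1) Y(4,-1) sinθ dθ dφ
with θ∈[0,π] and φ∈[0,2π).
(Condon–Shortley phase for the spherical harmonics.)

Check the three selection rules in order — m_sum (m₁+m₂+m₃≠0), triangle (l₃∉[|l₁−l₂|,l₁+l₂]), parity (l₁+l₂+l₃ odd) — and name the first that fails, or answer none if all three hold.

m₁+m₂+m₃ = 0 + 1 − 1 = 0  ✓
triangle: |3−1|=2 ≤ l₃=4 ≤ 3+1=4  ✓
parity: l₁+l₂+l₃ = 8 is even  ✓

none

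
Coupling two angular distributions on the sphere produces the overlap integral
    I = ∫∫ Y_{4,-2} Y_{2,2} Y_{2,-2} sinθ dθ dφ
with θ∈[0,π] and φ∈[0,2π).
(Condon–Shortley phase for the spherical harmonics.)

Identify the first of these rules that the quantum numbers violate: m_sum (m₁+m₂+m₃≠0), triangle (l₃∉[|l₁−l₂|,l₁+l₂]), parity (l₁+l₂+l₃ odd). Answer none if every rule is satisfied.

m_sum

azimuthal sum: -2 + 2 − 2 = -2  ✗
2 ≤ 2 ≤ 6 (triangle on l)
L = 4 + 2 + 2 = 8 (even)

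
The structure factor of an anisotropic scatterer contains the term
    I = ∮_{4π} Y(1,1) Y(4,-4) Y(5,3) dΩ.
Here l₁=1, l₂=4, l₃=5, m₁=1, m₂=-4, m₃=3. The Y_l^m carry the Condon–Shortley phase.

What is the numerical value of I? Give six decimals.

-0.049106

Rules hold: Σm=0, L=10 even, 3≤5≤5.
N = 3·9·11 = 297
Δ = 0!·2!·8!/11! = 1/495
Racah Σ t=0..0: t=0:+1/576 = 1/576
⇒ 3j(1 4 5; 0 0 0)² = 5/99, sgn -1
Racah Σ t=0..0: t=0:+1/80640 = 1/80640
⇒ 3j(1 4 5; 1 -4 3)² = 1/495, sgn +1
4πI² = N·(3j₀)²·(3jₘ)² = 1/33
I = -1·√(0.030303/4π) = -0.04910640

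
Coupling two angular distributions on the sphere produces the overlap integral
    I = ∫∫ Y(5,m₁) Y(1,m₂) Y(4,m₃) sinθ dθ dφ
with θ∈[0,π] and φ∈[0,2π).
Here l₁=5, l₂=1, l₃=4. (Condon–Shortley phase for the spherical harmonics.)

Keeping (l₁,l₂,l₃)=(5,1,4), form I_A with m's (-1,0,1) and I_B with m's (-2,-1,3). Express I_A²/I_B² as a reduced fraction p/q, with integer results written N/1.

8/1

l's match ⇒ only the (l;m) 3-j factors differ between A and B.
A: triangle coeff Δ(5,1,4) = 1/495; Σ_t [1,1]: t=1:−1/720 = -1/720; (3j)²=8/165 [(5 1 4; -1 0 1)], sign=+1
B: triangle coeff Δ(5,1,4) = 1/495; Σ_t [0,0]: t=0:+1/10080 = 1/10080; (3j)²=1/165 [(5 1 4; -2 -1 3)], sign=-1
I_A²/I_B² = (8/165)/(1/165) = 8/1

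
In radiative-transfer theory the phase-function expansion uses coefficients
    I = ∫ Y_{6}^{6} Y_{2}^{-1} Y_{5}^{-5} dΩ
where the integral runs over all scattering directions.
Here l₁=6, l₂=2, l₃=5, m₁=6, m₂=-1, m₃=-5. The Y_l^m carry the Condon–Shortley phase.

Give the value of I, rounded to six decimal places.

0.000000

l₁+l₂+l₃=13 is odd: 3j(l;000)=0 ⇒ I=0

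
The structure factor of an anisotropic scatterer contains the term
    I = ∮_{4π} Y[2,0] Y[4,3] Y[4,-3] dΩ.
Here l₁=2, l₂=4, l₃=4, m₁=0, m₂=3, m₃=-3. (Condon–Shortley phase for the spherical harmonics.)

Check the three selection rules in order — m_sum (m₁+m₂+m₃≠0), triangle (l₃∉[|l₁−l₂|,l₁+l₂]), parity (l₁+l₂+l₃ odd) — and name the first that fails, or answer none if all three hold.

azimuthal sum: 0 + 3 − 3 = 0  ✓
2 ≤ 4 ≤ 6 (triangle on l)  ✓
L = 2 + 4 + 4 = 10 (even)  ✓

none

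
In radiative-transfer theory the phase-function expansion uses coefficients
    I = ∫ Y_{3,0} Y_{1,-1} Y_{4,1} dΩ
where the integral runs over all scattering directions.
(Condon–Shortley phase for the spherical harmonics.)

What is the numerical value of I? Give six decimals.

-0.194664

Rules hold: Σm=0, L=8 even, 2≤4≤4.
N = 7·3·9 = 189
Δ = 0!·6!·2!/9! = 1/252
Racah Σ t=0..0: t=0:+1/36 = 1/36
⇒ 3j(3 1 4; 0 0 0)² = 4/63, sgn +1
Racah Σ t=0..0: t=0:+1/72 = 1/72
⇒ 3j(3 1 4; 0 -1 1)² = 5/126, sgn -1
4πI² = N·(3j₀)²·(3jₘ)² = 10/21
I = -1·√(0.47619/4π) = -0.19466390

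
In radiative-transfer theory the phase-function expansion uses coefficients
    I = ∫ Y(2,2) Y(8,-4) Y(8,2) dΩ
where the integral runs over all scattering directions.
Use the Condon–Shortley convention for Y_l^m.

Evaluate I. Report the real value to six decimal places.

Checks pass: Σm=0; 18 even; l₃=8∈[6,10].
(2·2+1)(2·8+1)(2·8+1) = 1445
Δ: 2! 2! 14! / 19! → 1/348840
sum: t=0:+1/116121600 t=1:−1/25401600 t=2:+1/116121600 = -1/45158400
3j²(2 8 8; 0 0 0) = Δ·Π!·Σ² = 24/1615  (sign -1)
sum: t=0:+1/348364800 = 1/348364800
3j²(2 8 8; 2 -4 2) = Δ·Π!·Σ² = 11/646  (sign +1)
combine: 4πI² = 1445·24/1615·11/646 = 132/361
take √, sign -1: I = -0.17058013

-0.170580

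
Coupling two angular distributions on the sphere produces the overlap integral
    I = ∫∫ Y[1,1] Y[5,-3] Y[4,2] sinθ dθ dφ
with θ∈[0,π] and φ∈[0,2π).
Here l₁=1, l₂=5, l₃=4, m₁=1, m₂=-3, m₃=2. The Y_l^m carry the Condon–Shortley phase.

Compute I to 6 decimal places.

-0.259847

Checks pass: Σm=0; 10 even; l₃=4∈[4,6].
(2·1+1)(2·5+1)(2·4+1) = 297
Δ: 2! 0! 8! / 11! → 1/495
sum: t=1:−1/576 = -1/576
3j²(1 5 4; 0 0 0) = Δ·Π!·Σ² = 5/99  (sign -1)
sum: t=0:+1/2880 = 1/2880
3j²(1 5 4; 1 -3 2) = Δ·Π!·Σ² = 28/495  (sign +1)
combine: 4πI² = 297·5/99·28/495 = 28/33
take √, sign -1: I = -0.25984664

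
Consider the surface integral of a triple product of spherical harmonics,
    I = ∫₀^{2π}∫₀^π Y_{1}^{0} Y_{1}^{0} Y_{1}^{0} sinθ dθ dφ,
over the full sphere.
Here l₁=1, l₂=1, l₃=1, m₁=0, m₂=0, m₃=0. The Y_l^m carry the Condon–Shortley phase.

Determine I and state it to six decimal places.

Σlᵢ=3 odd — θ-integrand is odd under cosθ→−cosθ; I=0

0.000000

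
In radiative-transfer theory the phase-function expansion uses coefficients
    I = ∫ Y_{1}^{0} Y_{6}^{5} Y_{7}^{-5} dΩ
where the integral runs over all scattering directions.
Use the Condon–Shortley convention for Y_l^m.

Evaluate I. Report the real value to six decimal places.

-0.171413

Rules hold: Σm=0, L=14 even, 5≤7≤7.
N = 3·13·15 = 585
Δ = 0!·2!·12!/15! = 1/1365
Racah Σ t=0..0: t=0:+1/518400 = 1/518400
⇒ 3j(1 6 7; 0 0 0)² = 7/195, sgn -1
Racah Σ t=0..0: t=0:+1/39916800 = 1/39916800
⇒ 3j(1 6 7; 0 5 -5)² = 8/455, sgn +1
4πI² = N·(3j₀)²·(3jₘ)² = 24/65
I = -1·√(0.369231/4π) = -0.17141310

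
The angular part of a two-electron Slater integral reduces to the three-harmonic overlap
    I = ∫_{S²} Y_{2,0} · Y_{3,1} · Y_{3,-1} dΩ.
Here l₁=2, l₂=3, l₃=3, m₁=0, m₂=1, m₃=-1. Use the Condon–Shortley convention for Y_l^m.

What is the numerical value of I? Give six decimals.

m-sum 0 ✓  L=8 even ✓  1≤3≤5 ✓
Π(2lᵢ+1) = 5×7×7 = 245
triangle coeff Δ(2,3,3) = 1/3780
Σ_t [0,2]: t=0:+1/24 t=1:−1/4 t=2:+1/24 = -1/6
(3j)²=4/105 [(2 3 3; 0 0 0)], sign=+1
Σ_t [0,2]: t=0:+1/96 t=1:−1/6 t=2:+1/16 = -3/32
(3j)²=3/140 [(2 3 3; 0 1 -1)], sign=-1
⇒ 4πI² = 1/5
I = (-1)√(1/5/(4π)) = -0.12615663

-0.126157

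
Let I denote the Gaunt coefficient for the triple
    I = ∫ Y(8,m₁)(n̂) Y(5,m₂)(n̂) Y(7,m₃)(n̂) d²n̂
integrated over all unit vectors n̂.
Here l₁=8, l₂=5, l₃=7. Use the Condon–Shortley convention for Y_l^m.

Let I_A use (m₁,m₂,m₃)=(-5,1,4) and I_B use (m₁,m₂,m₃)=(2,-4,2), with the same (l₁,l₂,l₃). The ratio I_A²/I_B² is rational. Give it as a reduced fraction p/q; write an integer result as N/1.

7865/48384

l's match ⇒ only the (l;m) 3-j factors differ between A and B.
A: triangle coeff Δ(8,5,7) = 1/814773960; Σ_t [3,6]: t=3:−1/783820800 t=4:+1/69672960 t=5:−1/58060800 t=6:+1/522547200 = -1/447897600; (3j)²=11/11628 [(8 5 7; -5 1 4)], sign=+1
B: triangle coeff Δ(8,5,7) = 1/814773960; Σ_t [0,1]: t=0:+1/74649600 t=1:−1/41472000 = -1/93312000; (3j)²=1344/230945 [(8 5 7; 2 -4 2)], sign=+1
I_A²/I_B² = (11/11628)/(1344/230945) = 7865/48384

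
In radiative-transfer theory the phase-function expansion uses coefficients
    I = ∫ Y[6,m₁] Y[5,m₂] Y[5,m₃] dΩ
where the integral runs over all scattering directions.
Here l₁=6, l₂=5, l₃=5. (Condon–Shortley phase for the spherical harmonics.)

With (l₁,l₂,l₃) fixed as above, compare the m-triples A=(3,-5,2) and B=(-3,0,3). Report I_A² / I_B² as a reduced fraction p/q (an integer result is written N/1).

42/25

l's match ⇒ only the (l;m) 3-j factors differ between A and B.
A: triangle coeff Δ(6,5,5) = 1/28588560; Σ_t [0,0]: t=0:+1/622080 = 1/622080; (3j)²=105/4862 [(6 5 5; 3 -5 2)], sign=-1
B: triangle coeff Δ(6,5,5) = 1/28588560; Σ_t [3,5]: t=3:−1/103680 t=4:+1/34560 t=5:−1/138240 = 1/82944; (3j)²=125/9724 [(6 5 5; -3 0 3)], sign=+1
I_A²/I_B² = (105/4862)/(125/9724) = 42/25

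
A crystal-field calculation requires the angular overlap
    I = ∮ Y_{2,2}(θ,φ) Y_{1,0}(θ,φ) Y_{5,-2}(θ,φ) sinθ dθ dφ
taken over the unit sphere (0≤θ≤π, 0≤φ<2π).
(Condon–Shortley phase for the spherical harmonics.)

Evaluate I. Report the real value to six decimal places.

0.000000

triangle: need 1≤l₃≤3, have 5; I=0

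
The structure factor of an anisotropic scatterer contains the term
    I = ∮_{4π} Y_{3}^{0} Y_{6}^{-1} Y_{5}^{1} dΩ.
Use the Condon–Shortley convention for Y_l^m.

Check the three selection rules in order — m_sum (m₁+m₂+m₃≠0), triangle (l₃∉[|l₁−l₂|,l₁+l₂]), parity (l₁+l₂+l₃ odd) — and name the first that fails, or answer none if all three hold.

m₁+m₂+m₃ = 0 − 1 + 1 = 0  ✓
triangle: |3−6|=3 ≤ l₃=5 ≤ 3+6=9  ✓
parity: l₁+l₂+l₃ = 14 is even  ✓

none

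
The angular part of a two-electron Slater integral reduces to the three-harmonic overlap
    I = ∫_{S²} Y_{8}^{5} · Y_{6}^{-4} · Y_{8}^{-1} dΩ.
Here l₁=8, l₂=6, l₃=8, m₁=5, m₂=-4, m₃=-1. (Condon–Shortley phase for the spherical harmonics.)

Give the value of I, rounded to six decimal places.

0.045417

Checks pass: Σm=0; 22 even; l₃=8∈[2,14].
(2·8+1)(2·6+1)(2·8+1) = 3757
Δ: 6! 10! 6! / 23! → 1/13742520792
sum: t=0:+1/41803776000 t=1:−1/435456000 t=2:+1/39813120 t=3:−1/18662400 t=4:+1/39813120 t=5:−1/435456000 t=6:+1/41803776000 = -11/1393459200
3j²(8 6 8; 0 0 0) = Δ·Π!·Σ² = 600/96577  (sign -1)
sum: t=0:+1/1045094400 t=1:−1/1161216000 t=2:+1/12541132800 = 11/62705664000
3j²(8 6 8; 5 -4 -1) = Δ·Π!·Σ² = 33/29716  (sign -1)
combine: 4πI² = 3757·600/96577·33/29716 = 4950/190969
take √, sign +1: I = 0.04541677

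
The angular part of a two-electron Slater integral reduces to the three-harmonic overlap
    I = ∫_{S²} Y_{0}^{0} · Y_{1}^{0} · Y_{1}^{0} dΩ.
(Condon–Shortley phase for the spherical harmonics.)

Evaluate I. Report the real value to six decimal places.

0.282095

m-sum 0 ✓  L=2 even ✓  1≤1≤1 ✓
Π(2lᵢ+1) = 1×3×3 = 9
triangle coeff Δ(0,1,1) = 1/3
Σ_t [0,0]: t=0:+1/1 = 1/1
(3j)²=1/3 [(0 1 1; 0 0 0)], sign=-1
(m-triple is (0,0,0) — same symbol as above.)
⇒ 4πI² = 1/1
I = (+1)√(1/1/(4π)) = 0.28209479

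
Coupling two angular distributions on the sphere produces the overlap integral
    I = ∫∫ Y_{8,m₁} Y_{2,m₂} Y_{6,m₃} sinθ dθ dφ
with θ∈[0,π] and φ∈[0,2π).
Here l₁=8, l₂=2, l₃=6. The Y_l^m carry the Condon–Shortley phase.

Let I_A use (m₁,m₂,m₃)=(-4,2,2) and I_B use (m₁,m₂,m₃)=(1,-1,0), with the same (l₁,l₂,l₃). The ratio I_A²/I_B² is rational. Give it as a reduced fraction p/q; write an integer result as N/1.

l's match ⇒ only the (l;m) 3-j factors differ between A and B.
A: triangle coeff Δ(8,2,6) = 1/30940; Σ_t [4,4]: t=4:+1/23224320 = 1/23224320; (3j)²=99/6188 [(8 2 6; -4 2 2)], sign=+1
B: triangle coeff Δ(8,2,6) = 1/30940; Σ_t [1,1]: t=1:−1/3110400 = -1/3110400; (3j)²=21/1105 [(8 2 6; 1 -1 0)], sign=-1
I_A²/I_B² = (99/6188)/(21/1105) = 165/196

165/196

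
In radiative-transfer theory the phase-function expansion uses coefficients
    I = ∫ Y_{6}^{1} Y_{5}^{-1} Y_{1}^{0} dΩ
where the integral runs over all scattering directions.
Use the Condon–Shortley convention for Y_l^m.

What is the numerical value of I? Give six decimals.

-0.241725

Rules hold: Σm=0, L=12 even, 1≤1≤11.
N = 13·11·3 = 429
Δ = 10!·2!·0!/13! = 1/858
Racah Σ t=5..5: t=5:−1/14400 = -1/14400
⇒ 3j(6 5 1; 0 0 0)² = 6/143, sgn +1
Racah Σ t=4..4: t=4:+1/17280 = 1/17280
⇒ 3j(6 5 1; 1 -1 0)² = 35/858, sgn -1
4πI² = N·(3j₀)²·(3jₘ)² = 105/143
I = -1·√(0.734266/4π) = -0.24172507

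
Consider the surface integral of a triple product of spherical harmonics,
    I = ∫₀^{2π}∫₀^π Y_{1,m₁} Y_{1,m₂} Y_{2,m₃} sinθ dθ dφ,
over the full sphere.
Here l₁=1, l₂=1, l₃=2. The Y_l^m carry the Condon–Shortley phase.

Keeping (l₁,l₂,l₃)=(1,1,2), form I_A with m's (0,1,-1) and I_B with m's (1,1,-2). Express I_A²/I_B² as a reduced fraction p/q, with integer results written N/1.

Shared (l₁,l₂,l₃)=(1,1,2): N and (l;000)² cancel in I_A²/I_B².
A: Δ = 0!·2!·2!/5! = 1/30; Racah Σ t=0..0: t=0:+1/2 = 1/2; ⇒ 3j(1 1 2; 0 1 -1)² = 1/10, sgn -1
B: Δ = 0!·2!·2!/5! = 1/30; Racah Σ t=0..0: t=0:+1/4 = 1/4; ⇒ 3j(1 1 2; 1 1 -2)² = 1/5, sgn +1
I_A²/I_B² = (1/10)/(1/5) = 1/2

1/2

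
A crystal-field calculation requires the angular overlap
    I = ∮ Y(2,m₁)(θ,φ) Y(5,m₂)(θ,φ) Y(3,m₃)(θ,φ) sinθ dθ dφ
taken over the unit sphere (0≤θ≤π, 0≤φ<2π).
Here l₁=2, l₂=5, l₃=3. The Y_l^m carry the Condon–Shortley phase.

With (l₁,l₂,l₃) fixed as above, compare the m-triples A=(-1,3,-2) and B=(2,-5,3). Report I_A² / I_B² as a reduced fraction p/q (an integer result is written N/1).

8/15

Same 2,5,3: normalisation and zero-m 3j drop out of the ratio.
A: Δ: 4! 0! 6! / 11! → 1/2310; sum: t=3:−1/720 = -1/720; 3j²(2 5 3; -1 3 -2) = Δ·Π!·Σ² = 8/165  (sign +1)
B: Δ: 4! 0! 6! / 11! → 1/2310; sum: t=0:+1/17280 = 1/17280; 3j²(2 5 3; 2 -5 3) = Δ·Π!·Σ² = 1/11  (sign +1)
I_A²/I_B² = (8/165)/(1/11) = 8/15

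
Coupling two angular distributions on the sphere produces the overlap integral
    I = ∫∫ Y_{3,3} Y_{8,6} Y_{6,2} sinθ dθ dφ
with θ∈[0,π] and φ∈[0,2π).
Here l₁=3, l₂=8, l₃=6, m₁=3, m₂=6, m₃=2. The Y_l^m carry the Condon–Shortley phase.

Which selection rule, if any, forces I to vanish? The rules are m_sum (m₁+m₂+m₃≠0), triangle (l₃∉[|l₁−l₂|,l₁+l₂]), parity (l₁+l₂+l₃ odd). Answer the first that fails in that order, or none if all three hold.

m_sum

Σmᵢ = 11  ✗
l₃∈[|l₁−l₂|,l₁+l₂]=[5,11], have l₃=6
Σlᵢ = 17 ⇒ odd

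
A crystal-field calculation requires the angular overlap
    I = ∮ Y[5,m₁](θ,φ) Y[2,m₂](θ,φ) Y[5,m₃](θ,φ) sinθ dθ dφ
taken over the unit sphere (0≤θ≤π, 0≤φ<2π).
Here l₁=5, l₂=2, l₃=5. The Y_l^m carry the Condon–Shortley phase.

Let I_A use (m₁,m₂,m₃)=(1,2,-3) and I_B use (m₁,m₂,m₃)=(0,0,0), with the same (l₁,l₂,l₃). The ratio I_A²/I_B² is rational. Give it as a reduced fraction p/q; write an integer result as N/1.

Shared (l₁,l₂,l₃)=(5,2,5): N and (l;000)² cancel in I_A²/I_B².
A: Δ = 2!·8!·2!/13! = 1/38610; Racah Σ t=2..2: t=2:+1/5760 = 1/5760; ⇒ 3j(5 2 5; 1 2 -3)² = 56/2145, sgn +1
B: Δ = 2!·8!·2!/13! = 1/38610; Racah Σ t=0..2: t=0:+1/2880 t=1:−1/576 t=2:+1/2880 = -1/960; ⇒ 3j(5 2 5; 0 0 0)² = 10/429, sgn +1
I_A²/I_B² = (56/2145)/(10/429) = 28/25

28/25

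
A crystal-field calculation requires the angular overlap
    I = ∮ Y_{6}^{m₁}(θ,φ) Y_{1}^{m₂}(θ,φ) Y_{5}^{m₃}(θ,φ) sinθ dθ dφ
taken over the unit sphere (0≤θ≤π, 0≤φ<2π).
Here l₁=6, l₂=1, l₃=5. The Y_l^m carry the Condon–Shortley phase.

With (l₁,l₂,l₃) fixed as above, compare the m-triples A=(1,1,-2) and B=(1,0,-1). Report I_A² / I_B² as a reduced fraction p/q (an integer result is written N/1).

Shared (l₁,l₂,l₃)=(6,1,5): N and (l;000)² cancel in I_A²/I_B².
A: Δ = 2!·10!·0!/13! = 1/858; Racah Σ t=2..2: t=2:+1/60480 = 1/60480; ⇒ 3j(6 1 5; 1 1 -2)² = 5/429, sgn -1
B: Δ = 2!·10!·0!/13! = 1/858; Racah Σ t=1..1: t=1:−1/17280 = -1/17280; ⇒ 3j(6 1 5; 1 0 -1)² = 35/858, sgn -1
I_A²/I_B² = (5/429)/(35/858) = 2/7

2/7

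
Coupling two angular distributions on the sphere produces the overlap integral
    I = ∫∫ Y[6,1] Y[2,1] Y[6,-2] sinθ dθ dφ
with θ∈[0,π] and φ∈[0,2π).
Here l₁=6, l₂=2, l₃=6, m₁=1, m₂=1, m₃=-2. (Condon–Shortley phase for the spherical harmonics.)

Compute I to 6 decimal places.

Rules hold: Σm=0, L=14 even, 4≤6≤8.
N = 13·5·13 = 845
Δ = 2!·10!·2!/15! = 1/90090
Racah Σ t=0..2: t=0:+1/69120 t=1:−1/14400 t=2:+1/69120 = -7/172800
⇒ 3j(6 2 6; 0 0 0)² = 14/715, sgn -1
Racah Σ t=1..2: t=1:−1/34560 t=2:+1/60480 = -1/80640
⇒ 3j(6 2 6; 1 1 -2)² = 6/1001, sgn -1
4πI² = N·(3j₀)²·(3jₘ)² = 12/121
I = +1·√(0.0991736/4π) = 0.08883682

0.088837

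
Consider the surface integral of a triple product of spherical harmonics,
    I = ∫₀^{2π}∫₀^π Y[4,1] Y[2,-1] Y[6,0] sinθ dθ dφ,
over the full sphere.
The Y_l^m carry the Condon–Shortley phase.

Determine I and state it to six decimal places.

0.174223

m-sum 0 ✓  L=12 even ✓  2≤6≤6 ✓
Π(2lᵢ+1) = 9×5×13 = 585
triangle coeff Δ(4,2,6) = 1/6435
Σ_t [0,0]: t=0:+1/2304 = 1/2304
(3j)²=5/143 [(4 2 6; 0 0 0)], sign=+1
Σ_t [0,0]: t=0:+1/4320 = 1/4320
(3j)²=8/429 [(4 2 6; 1 -1 0)], sign=+1
⇒ 4πI² = 600/1573
I = (+1)√(600/1573/(4π)) = 0.17422334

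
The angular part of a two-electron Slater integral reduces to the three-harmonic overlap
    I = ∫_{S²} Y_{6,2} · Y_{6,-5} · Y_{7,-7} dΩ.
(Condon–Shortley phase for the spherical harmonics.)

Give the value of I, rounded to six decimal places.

0.000000

Σmᵢ = -10 ≠ 0, so the φ-integral vanishes; I = 0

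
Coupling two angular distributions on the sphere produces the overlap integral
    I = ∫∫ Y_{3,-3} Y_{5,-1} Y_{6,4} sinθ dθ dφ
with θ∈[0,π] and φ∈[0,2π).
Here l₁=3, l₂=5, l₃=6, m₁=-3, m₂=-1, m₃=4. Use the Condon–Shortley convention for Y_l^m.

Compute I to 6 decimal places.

-0.190675

Checks pass: Σm=0; 14 even; l₃=6∈[2,8].
(2·3+1)(2·5+1)(2·6+1) = 1001
Δ: 2! 4! 8! / 15! → 1/675675
sum: t=0:+1/8640 t=1:−1/2304 t=2:+1/8640 = -7/34560
3j²(3 5 6; 0 0 0) = Δ·Π!·Σ² = 7/429  (sign -1)
sum: t=2:+1/69120 = 1/69120
3j²(3 5 6; -3 -1 4) = Δ·Π!·Σ² = 4/143  (sign +1)
combine: 4πI² = 1001·7/429·4/143 = 196/429
take √, sign -1: I = -0.19067531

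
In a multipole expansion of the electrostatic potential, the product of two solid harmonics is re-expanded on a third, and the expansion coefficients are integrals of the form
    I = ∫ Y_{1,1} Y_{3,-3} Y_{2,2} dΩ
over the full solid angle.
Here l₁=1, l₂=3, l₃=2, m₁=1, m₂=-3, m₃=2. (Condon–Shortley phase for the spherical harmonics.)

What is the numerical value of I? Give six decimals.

m-sum 0 ✓  L=6 even ✓  2≤2≤4 ✓
Π(2lᵢ+1) = 3×7×5 = 105
triangle coeff Δ(1,3,2) = 1/105
Σ_t [1,1]: t=1:−1/4 = -1/4
(3j)²=3/35 [(1 3 2; 0 0 0)], sign=-1
Σ_t [0,0]: t=0:+1/48 = 1/48
(3j)²=1/7 [(1 3 2; 1 -3 2)], sign=+1
⇒ 4πI² = 9/7
I = (-1)√(9/7/(4π)) = -0.31986543

-0.319865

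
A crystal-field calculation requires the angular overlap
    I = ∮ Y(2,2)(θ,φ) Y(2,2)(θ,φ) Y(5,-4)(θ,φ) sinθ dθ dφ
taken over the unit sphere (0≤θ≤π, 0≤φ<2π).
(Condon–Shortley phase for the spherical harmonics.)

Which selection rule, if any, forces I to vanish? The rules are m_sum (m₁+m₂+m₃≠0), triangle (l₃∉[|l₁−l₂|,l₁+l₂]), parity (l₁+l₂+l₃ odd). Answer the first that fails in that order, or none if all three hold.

triangle

azimuthal sum: 2 + 2 − 4 = 0  ✓
0 ≤ 5 ≤ 4 (triangle on l)  ✗
L = 2 + 2 + 5 = 9 (odd)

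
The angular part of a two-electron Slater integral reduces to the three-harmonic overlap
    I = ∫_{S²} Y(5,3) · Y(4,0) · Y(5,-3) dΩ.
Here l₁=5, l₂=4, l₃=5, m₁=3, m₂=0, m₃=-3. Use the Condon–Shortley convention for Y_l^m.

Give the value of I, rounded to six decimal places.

0.130198

Checks pass: Σm=0; 14 even; l₃=5∈[1,9].
(2·5+1)(2·4+1)(2·5+1) = 1089
Δ: 4! 6! 4! / 15! → 1/3153150
sum: t=0:+1/69120 t=1:−1/1728 t=2:+1/576 t=3:−1/1728 t=4:+1/69120 = 7/11520
3j²(5 4 5; 0 0 0) = Δ·Π!·Σ² = 2/143  (sign -1)
sum: t=0:+1/27648 t=1:−1/4320 t=2:+1/11520 = -1/9216
3j²(5 4 5; 3 0 -3) = Δ·Π!·Σ² = 2/143  (sign -1)
combine: 4πI² = 1089·2/143·2/143 = 36/169
take √, sign +1: I = 0.13019760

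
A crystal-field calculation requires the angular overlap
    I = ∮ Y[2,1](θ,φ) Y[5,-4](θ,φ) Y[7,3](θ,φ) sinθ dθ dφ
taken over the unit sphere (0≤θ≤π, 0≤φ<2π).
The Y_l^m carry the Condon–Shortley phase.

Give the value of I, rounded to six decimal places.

Checks pass: Σm=0; 14 even; l₃=7∈[3,7].
(2·2+1)(2·5+1)(2·7+1) = 825
Δ: 0! 4! 10! / 15! → 1/15015
sum: t=0:+1/57600 = 1/57600
3j²(2 5 7; 0 0 0) = Δ·Π!·Σ² = 21/715  (sign -1)
sum: t=0:+1/2177280 = 1/2177280
3j²(2 5 7; 1 -4 3) = Δ·Π!·Σ² = 8/3003  (sign +1)
combine: 4πI² = 825·21/715·8/3003 = 120/1859
take √, sign -1: I = -0.07167142

-0.071671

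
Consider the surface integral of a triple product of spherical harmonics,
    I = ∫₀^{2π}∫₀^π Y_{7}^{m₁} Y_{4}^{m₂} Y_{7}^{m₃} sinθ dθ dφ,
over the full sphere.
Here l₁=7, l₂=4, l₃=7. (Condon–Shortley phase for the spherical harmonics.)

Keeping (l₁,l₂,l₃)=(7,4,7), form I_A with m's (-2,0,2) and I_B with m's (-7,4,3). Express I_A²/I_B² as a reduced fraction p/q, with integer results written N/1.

63001/70070

l's match ⇒ only the (l;m) 3-j factors differ between A and B.
A: triangle coeff Δ(7,4,7) = 1/58198140; Σ_t [0,4]: t=0:+1/209018880 t=1:−1/2903040 t=2:+1/483840 t=3:−1/622080 t=4:+1/8294400 = 251/1045094400; (3j)²=63001/58198140 [(7 4 7; -2 0 2)], sign=-1
B: triangle coeff Δ(7,4,7) = 1/58198140; Σ_t [4,4]: t=4:+1/2090188800 = 1/2090188800; (3j)²=7/5814 [(7 4 7; -7 4 3)], sign=+1
I_A²/I_B² = (63001/58198140)/(7/5814) = 63001/70070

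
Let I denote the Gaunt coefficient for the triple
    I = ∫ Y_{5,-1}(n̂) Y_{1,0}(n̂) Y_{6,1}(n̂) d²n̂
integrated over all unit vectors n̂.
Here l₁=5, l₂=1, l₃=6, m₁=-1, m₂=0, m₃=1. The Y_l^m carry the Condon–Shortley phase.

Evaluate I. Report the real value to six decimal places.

-0.241725

Rules hold: Σm=0, L=12 even, 4≤6≤6.
N = 11·3·13 = 429
Δ = 0!·10!·2!/13! = 1/858
Racah Σ t=0..0: t=0:+1/14400 = 1/14400
⇒ 3j(5 1 6; 0 0 0)² = 6/143, sgn +1
Racah Σ t=0..0: t=0:+1/17280 = 1/17280
⇒ 3j(5 1 6; -1 0 1)² = 35/858, sgn -1
4πI² = N·(3j₀)²·(3jₘ)² = 105/143
I = -1·√(0.734266/4π) = -0.24172507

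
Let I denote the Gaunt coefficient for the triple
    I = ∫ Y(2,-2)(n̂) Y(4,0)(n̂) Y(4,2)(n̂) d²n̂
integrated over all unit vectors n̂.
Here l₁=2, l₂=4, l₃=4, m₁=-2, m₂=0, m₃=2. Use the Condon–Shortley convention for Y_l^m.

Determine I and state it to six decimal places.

-0.190365

Checks pass: Σm=0; 10 even; l₃=4∈[2,6].
(2·2+1)(2·4+1)(2·4+1) = 405
Δ: 2! 2! 6! / 11! → 1/13860
sum: t=0:+1/192 t=1:−1/36 t=2:+1/192 = -5/288
3j²(2 4 4; 0 0 0) = Δ·Π!·Σ² = 20/693  (sign -1)
sum: t=2:+1/192 = 1/192
3j²(2 4 4; -2 0 2) = Δ·Π!·Σ² = 3/77  (sign +1)
combine: 4πI² = 405·20/693·3/77 = 2700/5929
take √, sign -1: I = -0.19036462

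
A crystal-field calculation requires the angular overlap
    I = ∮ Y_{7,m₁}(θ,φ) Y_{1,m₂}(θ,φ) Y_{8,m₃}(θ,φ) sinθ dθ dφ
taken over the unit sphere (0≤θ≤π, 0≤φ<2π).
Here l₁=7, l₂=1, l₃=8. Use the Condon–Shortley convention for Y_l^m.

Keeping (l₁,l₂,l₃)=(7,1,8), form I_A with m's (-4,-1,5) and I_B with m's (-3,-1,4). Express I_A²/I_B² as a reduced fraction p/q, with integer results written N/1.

Same 7,1,8: normalisation and zero-m 3j drop out of the ratio.
A: Δ: 0! 14! 2! / 17! → 1/2040; sum: t=0:+1/479001600 = 1/479001600; 3j²(7 1 8; -4 -1 5) = Δ·Π!·Σ² = 13/340  (sign -1)
B: Δ: 0! 14! 2! / 17! → 1/2040; sum: t=0:+1/174182400 = 1/174182400; 3j²(7 1 8; -3 -1 4) = Δ·Π!·Σ² = 11/340  (sign +1)
I_A²/I_B² = (13/340)/(11/340) = 13/11

13/11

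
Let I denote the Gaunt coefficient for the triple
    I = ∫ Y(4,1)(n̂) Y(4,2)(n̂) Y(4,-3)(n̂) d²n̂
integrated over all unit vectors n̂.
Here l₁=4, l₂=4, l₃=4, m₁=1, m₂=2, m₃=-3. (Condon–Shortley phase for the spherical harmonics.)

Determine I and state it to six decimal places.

-0.063661

m-sum 0 ✓  L=12 even ✓  0≤4≤8 ✓
Π(2lᵢ+1) = 9×9×9 = 729
triangle coeff Δ(4,4,4) = 1/450450
Σ_t [0,4]: t=0:+1/13824 t=1:−1/216 t=2:+1/64 t=3:−1/216 t=4:+1/13824 = 5/768
(3j)²=18/1001 [(4 4 4; 0 0 0)], sign=+1
Σ_t [2,3]: t=2:+1/576 t=3:−1/864 = 1/1728
(3j)²=5/1287 [(4 4 4; 1 2 -3)], sign=-1
⇒ 4πI² = 7290/143143
I = (-1)√(7290/143143/(4π)) = -0.06366105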